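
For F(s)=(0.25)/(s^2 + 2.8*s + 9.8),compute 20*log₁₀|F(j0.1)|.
Substitute s = j*0.1: F(j0.1) = 0.0255154 - 0.000729756j.
|F(j0.1)| = sqrt(Re² + Im²) = 0.02553.
20*log₁₀(0.02553) = -31.86 dB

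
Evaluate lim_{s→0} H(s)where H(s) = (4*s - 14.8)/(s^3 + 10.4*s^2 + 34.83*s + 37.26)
DC gain = H(0) = num(0)/den(0) = -14.8/37.26 = -0.3972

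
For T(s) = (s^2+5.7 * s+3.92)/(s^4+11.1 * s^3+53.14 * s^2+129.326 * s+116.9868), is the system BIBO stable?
Denominator: s^4 + 11.1*s^3 + 53.14*s^2 + 129.326*s + 116.9868 = (s + 1.9)(s + 4.2)(s^2 + 5*s + 14.66). Poles: -1.9, -2.5 + 2.9j, -2.5 - 2.9j, -4.2. All Re(p)<0: Yes (stable)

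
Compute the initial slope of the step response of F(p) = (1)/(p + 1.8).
IVT: y'(0⁺) = lim_{p→∞} p²·Y(p) = lim_{p→∞} p·F(p).
deg(num) = 0, deg(den) = 1, relative degree = 1, so p·F(p) → (leading num)/(leading den) = 1/1 = 1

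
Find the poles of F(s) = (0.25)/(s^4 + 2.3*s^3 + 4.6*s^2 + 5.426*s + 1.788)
Set denominator = 0: s^4 + 2.3*s^3 + 4.6*s^2 + 5.426*s + 1.788 = (s + 0.5)(s + 1.2)(s^2 + 0.6*s + 2.98) = 0 → Poles: -0.3 + 1.7j, -0.3 - 1.7j, -0.5, -1.2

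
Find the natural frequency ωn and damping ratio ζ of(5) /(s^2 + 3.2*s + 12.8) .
Underdamped: complex pole -1.6 + 3.2j. ωn = |pole| = 3.578, ζ = -Re(pole)/ωn = 0.4472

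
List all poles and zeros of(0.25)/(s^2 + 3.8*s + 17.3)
Set denominator = 0: s^2 + 3.8*s + 17.3 = 0 → Poles: -1.9 + 3.7j, -1.9 - 3.7j
Numerator is a nonzero constant (0.25) → Zeros: none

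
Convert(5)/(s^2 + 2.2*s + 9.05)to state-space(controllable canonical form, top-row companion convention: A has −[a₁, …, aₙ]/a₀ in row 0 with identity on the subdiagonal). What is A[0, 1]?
Reachable canonical form for den = s^2 + 2.2*s + 9.05: top row of A = -[a₁,a₂,...,aₙ]/a₀, ones on the subdiagonal, zeros elsewhere.
A = [[-2.2, -9.05], [1, 0]].
A[0,1] = -9.05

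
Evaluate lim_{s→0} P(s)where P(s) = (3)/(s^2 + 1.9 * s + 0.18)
DC gain = P(0) = num(0)/den(0) = 3/0.18 = 16.67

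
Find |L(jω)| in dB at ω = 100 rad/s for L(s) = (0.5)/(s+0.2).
Substitute s = j*100: L(j100) = 9.99996e-06 - 0.00499998j.
|L(j100)| = sqrt(Re² + Im²) = 0.005.
20*log₁₀(0.005) = -46.02 dB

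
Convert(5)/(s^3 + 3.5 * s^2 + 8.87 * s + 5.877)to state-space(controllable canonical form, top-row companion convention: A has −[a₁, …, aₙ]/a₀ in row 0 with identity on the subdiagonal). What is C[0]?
Reachable canonical form: C = numerator coefficients (right-aligned, zero-padded to length n).
num = 5, C = [[0, 0, 5]].
C[0] = 0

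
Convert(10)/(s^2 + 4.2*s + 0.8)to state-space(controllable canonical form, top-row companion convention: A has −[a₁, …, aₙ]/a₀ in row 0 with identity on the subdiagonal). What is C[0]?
Reachable canonical form: C = numerator coefficients (right-aligned, zero-padded to length n).
num = 10, C = [[0, 10]].
C[0] = 0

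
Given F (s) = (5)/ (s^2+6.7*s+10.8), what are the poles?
Set denominator = 0: s^2 + 6.7*s + 10.8 = (s + 2.7)(s + 4) = 0 → Poles: -2.7, -4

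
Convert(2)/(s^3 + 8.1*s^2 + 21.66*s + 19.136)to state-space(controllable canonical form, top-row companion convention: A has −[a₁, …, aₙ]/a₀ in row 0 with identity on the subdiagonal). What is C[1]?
Reachable canonical form: C = numerator coefficients (right-aligned, zero-padded to length n).
num = 2, C = [[0, 0, 2]].
C[1] = 0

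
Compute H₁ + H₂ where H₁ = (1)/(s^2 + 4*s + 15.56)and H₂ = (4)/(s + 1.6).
Parallel: H = H₁ + H₂ = (n₁·d₂ + n₂·d₁)/(d₁·d₂).
n₁·d₂ = s + 1.6. n₂·d₁ = 4*s^2 + 16*s + 62.24. Sum = 4*s^2 + 17*s + 63.84. d₁·d₂ = s^3 + 5.6*s^2 + 21.96*s + 24.896.
H(s) = (4*s^2 + 17*s + 63.84)/(s^3 + 5.6*s^2 + 21.96*s + 24.896)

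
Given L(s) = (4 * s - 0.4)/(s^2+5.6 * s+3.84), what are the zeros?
Set numerator = 0: 4*s - 0.4 = 0 → Zeros: 0.1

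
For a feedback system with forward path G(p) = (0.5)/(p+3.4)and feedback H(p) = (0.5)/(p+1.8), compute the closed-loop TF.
Closed-loop T = G/(1+GH).
Numerator: G_num * H_den = 0.5*p + 0.9.
Denominator: G_den * H_den + G_num * H_num = (p^2 + 5.2*p + 6.12) + (0.25) = p^2 + 5.2*p + 6.37.
T(p) = (0.5*p + 0.9)/(p^2 + 5.2*p + 6.37)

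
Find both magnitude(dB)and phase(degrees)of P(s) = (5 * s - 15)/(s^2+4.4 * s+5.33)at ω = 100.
Substitute s = j*100: P(j100) = 0.00369598 - 0.049864j.
|P| = 20*log₁₀(sqrt(Re²+Im²)) = -26.02 dB.
∠P = atan2(Im, Re) = -85.76°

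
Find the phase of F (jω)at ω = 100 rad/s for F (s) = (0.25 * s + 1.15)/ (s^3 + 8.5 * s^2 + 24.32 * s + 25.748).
Substitute s = j*100: F(j100) = -2.49779e-05 - 9.7485e-07j.
∠F(j100) = atan2(Im, Re) = atan2(-9.7485e-07, -2.49779e-05) = -177.76°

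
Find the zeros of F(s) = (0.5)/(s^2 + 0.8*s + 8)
Numerator is a nonzero constant (0.5) → Zeros: none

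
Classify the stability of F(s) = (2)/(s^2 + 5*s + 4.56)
Denominator: s^2 + 5*s + 4.56 = (s + 3.8)(s + 1.2). Poles: -1.2, -3.8. Stable (all poles in LHP)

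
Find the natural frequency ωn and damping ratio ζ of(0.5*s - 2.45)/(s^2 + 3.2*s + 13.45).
Underdamped: complex pole -1.6 + 3.3j. ωn = |pole| = 3.667, ζ = -Re(pole)/ωn = 0.4363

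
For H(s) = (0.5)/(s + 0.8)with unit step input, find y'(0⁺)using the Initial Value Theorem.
IVT: y'(0⁺) = lim_{s→∞} s²·Y(s) = lim_{s→∞} s·H(s).
deg(num) = 0, deg(den) = 1, relative degree = 1, so s·H(s) → (leading num)/(leading den) = 0.5/1 = 0.5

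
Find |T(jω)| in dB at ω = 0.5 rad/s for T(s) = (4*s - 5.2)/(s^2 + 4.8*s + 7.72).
Substitute s = j*0.5: T(j0.5) = -0.553013 + 0.445413j.
|T(j0.5)| = sqrt(Re² + Im²) = 0.7101.
20*log₁₀(0.7101) = -2.97 dB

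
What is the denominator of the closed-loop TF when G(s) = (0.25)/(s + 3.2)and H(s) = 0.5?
Characteristic poly = G_den * H_den + G_num * H_num = (s + 3.2) + (0.125) = s + 3.325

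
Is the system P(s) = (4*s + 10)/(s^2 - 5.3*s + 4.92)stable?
Denominator: s^2 - 5.3*s + 4.92 = (s - 4.1)(s - 1.2). Poles: 1.2, 4.1. All Re(p)<0: No (unstable)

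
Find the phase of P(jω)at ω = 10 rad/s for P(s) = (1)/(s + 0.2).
Substitute s = j*10: P(j10) = 0.0019992 - 0.09996j.
∠P(j10) = atan2(Im, Re) = atan2(-0.09996, 0.0019992) = -88.85°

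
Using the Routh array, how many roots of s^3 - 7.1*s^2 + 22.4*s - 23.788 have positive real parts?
Routh array:
s^3: [1, 22.4]; s^2: [-7.1, -23.788]; s^1: [19.0496]; s^0: [-23.788]
First column: [1, -7.1, 19.0496, -23.788]. Sign changes = RHP roots = 3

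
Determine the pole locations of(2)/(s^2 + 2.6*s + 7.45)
Set denominator = 0: s^2 + 2.6*s + 7.45 = 0 → Poles: -1.3 + 2.4j, -1.3 - 2.4j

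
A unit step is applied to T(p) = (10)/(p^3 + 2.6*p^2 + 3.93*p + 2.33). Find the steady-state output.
FVT: lim_{t→∞} y(t) = lim_{p→0} p*Y(p) where Y(p) = T(p)/p.
= lim_{p→0} T(p) = T(0) = num(0)/den(0) = 10/2.33 = 4.292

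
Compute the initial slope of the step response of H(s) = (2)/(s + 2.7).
IVT: y'(0⁺) = lim_{s→∞} s²·Y(s) = lim_{s→∞} s·H(s).
deg(num) = 0, deg(den) = 1, relative degree = 1, so s·H(s) → (leading num)/(leading den) = 2/1 = 2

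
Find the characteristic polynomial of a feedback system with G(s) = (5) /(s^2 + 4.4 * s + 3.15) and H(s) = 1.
Characteristic poly = G_den * H_den + G_num * H_num = (s^2 + 4.4*s + 3.15) + (5) = s^2 + 4.4*s + 8.15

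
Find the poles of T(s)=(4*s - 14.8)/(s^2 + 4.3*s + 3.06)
Set denominator = 0: s^2 + 4.3*s + 3.06 = (s + 3.4)(s + 0.9) = 0 → Poles: -0.9, -3.4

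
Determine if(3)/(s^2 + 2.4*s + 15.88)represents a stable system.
Denominator: s^2 + 2.4*s + 15.88. Poles: -1.2 + 3.8j, -1.2 - 3.8j. All Re(p)<0: Yes (stable)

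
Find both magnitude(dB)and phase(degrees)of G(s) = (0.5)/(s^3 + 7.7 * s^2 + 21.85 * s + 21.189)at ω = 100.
Substitute s = j*100: G(j100) = -3.84294e-08 + 4.9813e-07j.
|G| = 20*log₁₀(sqrt(Re²+Im²)) = -126.03 dB.
∠G = atan2(Im, Re) = 94.41° (principal value).
Summing the individual angle contributions Σ∠(j100 − zᵢ) − Σ∠(j100 − pₖ) over the 0 zero(s) and 3 pole(s), each followed continuously from ω = 0 (DC phase referenced to (−180°, 180°]), gives -265.59°, i.e. the principal value - 360°. Continuous Bode phase = -265.59°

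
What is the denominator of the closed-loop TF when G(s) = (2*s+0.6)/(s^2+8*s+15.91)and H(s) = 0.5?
Characteristic poly = G_den * H_den + G_num * H_num = (s^2 + 8*s + 15.91) + (s + 0.3) = s^2 + 9*s + 16.21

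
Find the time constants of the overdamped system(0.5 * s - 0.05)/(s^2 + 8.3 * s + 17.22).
Overdamped: real poles at -4.1, -4.2. τ = -1/pole → τ₁ = 0.2439, τ₂ = 0.2381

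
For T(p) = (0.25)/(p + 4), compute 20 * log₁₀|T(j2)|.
Substitute p = j*2: T(j2) = 0.05 - 0.025j.
|T(j2)| = sqrt(Re² + Im²) = 0.0559.
20*log₁₀(0.0559) = -25.05 dB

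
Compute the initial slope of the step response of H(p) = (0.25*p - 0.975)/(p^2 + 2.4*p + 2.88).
IVT: y'(0⁺) = lim_{p→∞} p²·Y(p) = lim_{p→∞} p·H(p).
deg(num) = 1, deg(den) = 2, relative degree = 1, so p·H(p) → (leading num)/(leading den) = 0.25/1 = 0.25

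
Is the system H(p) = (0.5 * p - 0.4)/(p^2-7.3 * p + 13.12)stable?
Denominator: p^2 - 7.3*p + 13.12 = (p - 4.1)(p - 3.2). Poles: 3.2, 4.1. All Re(p)<0: No (unstable)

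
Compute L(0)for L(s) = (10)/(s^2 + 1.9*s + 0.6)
DC gain = L(0) = num(0)/den(0) = 10/0.6 = 16.67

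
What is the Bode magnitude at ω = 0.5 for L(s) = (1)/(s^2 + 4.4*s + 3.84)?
Substitute s = j*0.5: L(j0.5) = 0.202503 - 0.124097j.
|L(j0.5)| = sqrt(Re² + Im²) = 0.2375.
20*log₁₀(0.2375) = -12.49 dB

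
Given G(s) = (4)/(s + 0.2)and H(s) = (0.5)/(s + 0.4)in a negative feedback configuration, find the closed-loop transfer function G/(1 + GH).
Closed-loop T = G/(1+GH).
Numerator: G_num * H_den = 4*s + 1.6.
Denominator: G_den * H_den + G_num * H_num = (s^2 + 0.6*s + 0.08) + (2) = s^2 + 0.6*s + 2.08.
T(s) = (4*s + 1.6)/(s^2 + 0.6*s + 2.08)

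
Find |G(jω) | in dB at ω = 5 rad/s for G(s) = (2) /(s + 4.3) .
Substitute s = j*5: G(j5) = 0.197747 - 0.229938j.
|G(j5)| = sqrt(Re² + Im²) = 0.3033.
20*log₁₀(0.3033) = -10.36 dB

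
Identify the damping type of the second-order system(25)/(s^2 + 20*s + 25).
Standard form: ωn²/(s²+2ζωn·s+ωn²) gives ωn=5, ζ=2.
Overdamped (ζ = 2 > 1)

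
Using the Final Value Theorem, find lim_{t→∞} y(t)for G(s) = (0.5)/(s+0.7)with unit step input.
FVT: lim_{t→∞} y(t) = lim_{s→0} s*Y(s) where Y(s) = G(s)/s.
= lim_{s→0} G(s) = G(0) = num(0)/den(0) = 0.5/0.7 = 0.7143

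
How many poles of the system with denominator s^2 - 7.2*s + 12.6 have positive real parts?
s^2 - 7.2*s + 12.6 = (s - 4.2)(s - 3). Poles: 3, 4.2. RHP poles (Re>0): 2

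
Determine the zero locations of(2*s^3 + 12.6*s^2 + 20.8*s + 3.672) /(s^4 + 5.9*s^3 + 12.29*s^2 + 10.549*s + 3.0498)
Set numerator = 0: 2*s^3 + 12.6*s^2 + 20.8*s + 3.672 = 2*(s + 0.2)(s + 3.4)(s + 2.7) = 0 → Zeros: -0.2, -2.7, -3.4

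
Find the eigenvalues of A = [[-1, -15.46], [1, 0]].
Eigenvalues solve det(λI - A) = 0.
Characteristic polynomial: λ^2 + λ + 15.46 = 0.
Roots: -0.5 + 3.9j, -0.5 - 3.9j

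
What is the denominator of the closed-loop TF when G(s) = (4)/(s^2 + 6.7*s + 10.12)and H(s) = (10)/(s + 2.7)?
Characteristic poly = G_den * H_den + G_num * H_num = (s^3 + 9.4*s^2 + 28.21*s + 27.324) + (40) = s^3 + 9.4*s^2 + 28.21*s + 67.324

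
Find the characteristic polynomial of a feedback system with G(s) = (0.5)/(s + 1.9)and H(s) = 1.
Characteristic poly = G_den * H_den + G_num * H_num = (s + 1.9) + (0.5) = s + 2.4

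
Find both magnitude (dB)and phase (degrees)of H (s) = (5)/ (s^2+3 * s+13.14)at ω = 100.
Substitute s = j*100: H(j100) = -0.000500206 - 1.50259e-05j.
|H| = 20*log₁₀(sqrt(Re²+Im²)) = -66.01 dB.
∠H = atan2(Im, Re) = -178.28°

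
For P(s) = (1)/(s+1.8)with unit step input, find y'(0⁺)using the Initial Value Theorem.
IVT: y'(0⁺) = lim_{s→∞} s²·Y(s) = lim_{s→∞} s·P(s).
deg(num) = 0, deg(den) = 1, relative degree = 1, so s·P(s) → (leading num)/(leading den) = 1/1 = 1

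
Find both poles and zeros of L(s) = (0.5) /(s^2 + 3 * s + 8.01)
Set denominator = 0: s^2 + 3*s + 8.01 = 0 → Poles: -1.5 + 2.4j, -1.5 - 2.4j
Numerator is a nonzero constant (0.5) → Zeros: none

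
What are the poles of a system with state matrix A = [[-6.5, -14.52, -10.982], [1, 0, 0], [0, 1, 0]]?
Eigenvalues solve det(λI - A) = 0.
Characteristic polynomial: λ^3 + 6.5*λ^2 + 14.52*λ + 10.982 = 0.
Factor: (λ + 1.9)(λ^2 + 4.6*λ + 5.78) = 0.
Roots: -1.9, -2.3 + 0.7j, -2.3 - 0.7j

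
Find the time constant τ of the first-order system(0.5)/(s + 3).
First-order system: τ = -1/pole. Pole = -3. τ = -1/(-3) = 0.3333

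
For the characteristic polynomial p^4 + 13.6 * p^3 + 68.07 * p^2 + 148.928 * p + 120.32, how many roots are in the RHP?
p^4 + 13.6*p^3 + 68.07*p^2 + 148.928*p + 120.32 = (p + 3.2)(p + 3.2)(p + 4.7)(p + 2.5). Poles: -2.5, -3.2, -3.2, -4.7. RHP poles (Re>0): 0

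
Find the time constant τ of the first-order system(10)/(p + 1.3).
First-order system: τ = -1/pole. Pole = -1.3. τ = -1/(-1.3) = 0.7692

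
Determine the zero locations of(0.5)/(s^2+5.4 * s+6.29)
Numerator is a nonzero constant (0.5) → Zeros: none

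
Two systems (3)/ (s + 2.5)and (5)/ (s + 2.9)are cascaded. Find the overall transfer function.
Series: H = H₁ · H₂ = (n₁·n₂)/(d₁·d₂).
Num: n₁·n₂ = 15. Den: d₁·d₂ = s^2 + 5.4*s + 7.25.
H(s) = (15)/(s^2 + 5.4*s + 7.25)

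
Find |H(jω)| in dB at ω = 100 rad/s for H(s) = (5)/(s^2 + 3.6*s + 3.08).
Substitute s = j*100: H(j100) = -0.000499506 - 1.79878e-05j.
|H(j100)| = sqrt(Re² + Im²) = 0.0004998.
20*log₁₀(0.0004998) = -66.02 dB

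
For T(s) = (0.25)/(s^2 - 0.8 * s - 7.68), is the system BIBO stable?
Denominator: s^2 - 0.8*s - 7.68 = (s - 3.2)(s + 2.4). Poles: -2.4, 3.2. All Re(p)<0: No (unstable)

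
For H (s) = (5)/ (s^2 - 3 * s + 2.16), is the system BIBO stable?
Denominator: s^2 - 3*s + 2.16 = (s - 1.2)(s - 1.8). Poles: 1.2, 1.8. All Re(p)<0: No (unstable)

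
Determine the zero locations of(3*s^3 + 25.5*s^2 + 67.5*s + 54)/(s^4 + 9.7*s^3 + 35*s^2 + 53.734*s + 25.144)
Set numerator = 0: 3*s^3 + 25.5*s^2 + 67.5*s + 54 = 3*(s + 4)(s + 3)(s + 1.5) = 0 → Zeros: -1.5, -3, -4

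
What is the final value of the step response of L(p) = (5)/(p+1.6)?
FVT: lim_{t→∞} y(t) = lim_{p→0} p*Y(p) where Y(p) = L(p)/p.
= lim_{p→0} L(p) = L(0) = num(0)/den(0) = 5/1.6 = 3.125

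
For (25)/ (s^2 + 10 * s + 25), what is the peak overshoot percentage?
Standard form: ωn²/(s²+2ζωn·s+ωn²) → ωn = 5, ζ = 1.
ζ ≥ 1, so the response is non-oscillatory: peak overshoot = 0%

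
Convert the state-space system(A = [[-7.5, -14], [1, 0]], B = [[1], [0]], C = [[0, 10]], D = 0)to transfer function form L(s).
L(s) = C(sI - A)⁻¹B + D.
Characteristic polynomial det(sI - A) = s^2 + 7.5*s + 14.
Numerator from C·adj(sI-A)·B + D·det(sI-A) = 10.
L(s) = (10)/(s^2 + 7.5*s + 14)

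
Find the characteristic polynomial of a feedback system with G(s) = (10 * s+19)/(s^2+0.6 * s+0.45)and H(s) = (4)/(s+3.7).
Characteristic poly = G_den * H_den + G_num * H_num = (s^3 + 4.3*s^2 + 2.67*s + 1.665) + (40*s + 76) = s^3 + 4.3*s^2 + 42.67*s + 77.665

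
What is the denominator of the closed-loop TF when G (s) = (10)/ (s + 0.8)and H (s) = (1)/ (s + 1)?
Characteristic poly = G_den * H_den + G_num * H_num = (s^2 + 1.8*s + 0.8) + (10) = s^2 + 1.8*s + 10.8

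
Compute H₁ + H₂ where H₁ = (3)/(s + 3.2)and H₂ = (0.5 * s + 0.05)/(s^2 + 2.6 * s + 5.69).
Parallel: H = H₁ + H₂ = (n₁·d₂ + n₂·d₁)/(d₁·d₂).
n₁·d₂ = 3*s^2 + 7.8*s + 17.07. n₂·d₁ = 0.5*s^2 + 1.65*s + 0.16. Sum = 3.5*s^2 + 9.45*s + 17.23. d₁·d₂ = s^3 + 5.8*s^2 + 14.01*s + 18.208.
H(s) = (3.5*s^2 + 9.45*s + 17.23)/(s^3 + 5.8*s^2 + 14.01*s + 18.208)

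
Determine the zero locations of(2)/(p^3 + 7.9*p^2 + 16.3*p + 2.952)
Numerator is a nonzero constant (2) → Zeros: none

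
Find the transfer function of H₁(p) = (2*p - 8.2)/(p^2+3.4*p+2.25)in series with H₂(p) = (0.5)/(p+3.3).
Series: H = H₁ · H₂ = (n₁·n₂)/(d₁·d₂).
Num: n₁·n₂ = p - 4.1. Den: d₁·d₂ = p^3 + 6.7*p^2 + 13.47*p + 7.425.
H(p) = (p - 4.1)/(p^3 + 6.7*p^2 + 13.47*p + 7.425)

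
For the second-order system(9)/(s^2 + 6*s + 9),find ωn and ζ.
Standard form: ωn²/(s²+2ζωn·s+ωn²).
const=9=ωn² → ωn=3, s coeff=6=2ζωn → ζ=1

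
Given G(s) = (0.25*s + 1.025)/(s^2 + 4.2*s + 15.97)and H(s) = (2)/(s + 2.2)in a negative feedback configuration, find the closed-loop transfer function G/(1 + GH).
Closed-loop T = G/(1+GH).
Numerator: G_num * H_den = 0.25*s^2 + 1.575*s + 2.255.
Denominator: G_den * H_den + G_num * H_num = (s^3 + 6.4*s^2 + 25.21*s + 35.134) + (0.5*s + 2.05) = s^3 + 6.4*s^2 + 25.71*s + 37.184.
T(s) = (0.25*s^2 + 1.575*s + 2.255)/(s^3 + 6.4*s^2 + 25.71*s + 37.184)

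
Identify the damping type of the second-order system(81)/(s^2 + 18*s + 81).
Standard form: ωn²/(s²+2ζωn·s+ωn²) gives ωn=9, ζ=1.
Critically damped (ζ = 1)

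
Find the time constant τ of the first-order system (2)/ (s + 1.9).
First-order system: τ = -1/pole. Pole = -1.9. τ = -1/(-1.9) = 0.5263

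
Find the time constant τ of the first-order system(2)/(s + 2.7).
First-order system: τ = -1/pole. Pole = -2.7. τ = -1/(-2.7) = 0.3704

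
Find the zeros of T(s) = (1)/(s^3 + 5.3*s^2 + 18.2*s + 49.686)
Numerator is a nonzero constant (1) → Zeros: none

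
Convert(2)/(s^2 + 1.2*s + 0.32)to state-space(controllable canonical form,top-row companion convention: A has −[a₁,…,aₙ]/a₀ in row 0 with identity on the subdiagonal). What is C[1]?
Reachable canonical form: C = numerator coefficients (right-aligned, zero-padded to length n).
num = 2, C = [[0, 2]].
C[1] = 2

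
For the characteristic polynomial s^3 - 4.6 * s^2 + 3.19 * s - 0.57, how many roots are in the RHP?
s^3 - 4.6*s^2 + 3.19*s - 0.57 = (s - 0.3)(s - 0.5)(s - 3.8). Poles: 0.3, 0.5, 3.8. RHP poles (Re>0): 3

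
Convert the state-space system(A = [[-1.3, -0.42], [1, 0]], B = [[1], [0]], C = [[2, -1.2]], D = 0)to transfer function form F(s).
F(s) = C(sI - A)⁻¹B + D.
Characteristic polynomial det(sI - A) = s^2 + 1.3*s + 0.42.
Numerator from C·adj(sI-A)·B + D·det(sI-A) = 2*s - 1.2.
F(s) = (2*s - 1.2)/(s^2 + 1.3*s + 0.42)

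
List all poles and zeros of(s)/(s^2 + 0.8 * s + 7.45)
Set denominator = 0: s^2 + 0.8*s + 7.45 = 0 → Poles: -0.4 + 2.7j, -0.4 - 2.7j
Set numerator = 0: s = 0 → Zeros: 0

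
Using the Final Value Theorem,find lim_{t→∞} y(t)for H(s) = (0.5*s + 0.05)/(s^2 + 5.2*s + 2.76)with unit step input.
FVT: lim_{t→∞} y(t) = lim_{s→0} s*Y(s) where Y(s) = H(s)/s.
= lim_{s→0} H(s) = H(0) = num(0)/den(0) = 0.05/2.76 = 0.01812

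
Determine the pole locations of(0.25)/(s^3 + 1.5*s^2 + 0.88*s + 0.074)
Set denominator = 0: s^3 + 1.5*s^2 + 0.88*s + 0.074 = (s + 0.1)(s^2 + 1.4*s + 0.74) = 0 → Poles: -0.1, -0.7 + 0.5j, -0.7 - 0.5j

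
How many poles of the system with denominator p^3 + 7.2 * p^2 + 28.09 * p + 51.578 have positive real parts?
p^3 + 7.2*p^2 + 28.09*p + 51.578 = (p + 3.4)(p^2 + 3.8*p + 15.17). Poles: -1.9 + 3.4j, -1.9 - 3.4j, -3.4. RHP poles (Re>0): 0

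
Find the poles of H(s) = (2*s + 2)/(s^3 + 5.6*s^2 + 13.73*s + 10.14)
Set denominator = 0: s^3 + 5.6*s^2 + 13.73*s + 10.14 = (s + 1.2)(s^2 + 4.4*s + 8.45) = 0 → Poles: -1.2, -2.2 + 1.9j, -2.2 - 1.9j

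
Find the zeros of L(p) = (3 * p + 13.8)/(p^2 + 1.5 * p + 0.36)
Set numerator = 0: 3*p + 13.8 = 0 → Zeros: -4.6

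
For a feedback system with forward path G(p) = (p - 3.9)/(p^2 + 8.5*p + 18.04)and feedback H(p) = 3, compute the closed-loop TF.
Closed-loop T = G/(1+GH).
Numerator: G_num * H_den = p - 3.9.
Denominator: G_den * H_den + G_num * H_num = (p^2 + 8.5*p + 18.04) + (3*p - 11.7) = p^2 + 11.5*p + 6.34.
T(p) = (p - 3.9)/(p^2 + 11.5*p + 6.34)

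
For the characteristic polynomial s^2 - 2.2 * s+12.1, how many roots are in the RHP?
Poles: 1.1 + 3.3j, 1.1 - 3.3j. RHP poles (Re>0): 2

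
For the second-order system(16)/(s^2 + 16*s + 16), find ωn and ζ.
Standard form: ωn²/(s²+2ζωn·s+ωn²).
const=16=ωn² → ωn=4, s coeff=16=2ζωn → ζ=2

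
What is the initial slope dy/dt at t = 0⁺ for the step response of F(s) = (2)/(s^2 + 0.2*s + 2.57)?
IVT: y'(0⁺) = lim_{s→∞} s²·Y(s) = lim_{s→∞} s·F(s).
deg(num) = 0, deg(den) = 2, relative degree = 2 ≥ 2, so s·F(s) → 0. Initial slope = 0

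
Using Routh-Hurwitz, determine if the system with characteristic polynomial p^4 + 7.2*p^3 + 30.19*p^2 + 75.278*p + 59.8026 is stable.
Routh array:
p^4: [1, 30.19, 59.8026]; p^3: [7.2, 75.278]; p^2: [19.7347, 59.8026]; p^1: [53.4597]; p^0: [59.8026]
First column: [1, 7.2, 19.7347, 53.4597, 59.8026]. Sign changes = 0.
Yes, stable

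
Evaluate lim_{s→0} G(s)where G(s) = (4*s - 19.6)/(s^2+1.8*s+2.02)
DC gain = G(0) = num(0)/den(0) = -19.6/2.02 = -9.703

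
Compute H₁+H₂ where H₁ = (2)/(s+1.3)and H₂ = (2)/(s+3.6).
Parallel: H = H₁ + H₂ = (n₁·d₂ + n₂·d₁)/(d₁·d₂).
n₁·d₂ = 2*s + 7.2. n₂·d₁ = 2*s + 2.6. Sum = 4*s + 9.8. d₁·d₂ = s^2 + 4.9*s + 4.68.
H(s) = (4*s + 9.8)/(s^2 + 4.9*s + 4.68)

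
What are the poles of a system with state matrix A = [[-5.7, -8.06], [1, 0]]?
Eigenvalues solve det(λI - A) = 0.
Characteristic polynomial: λ^2 + 5.7*λ + 8.06 = 0.
Factor: (λ + 2.6)(λ + 3.1) = 0.
Roots: -2.6, -3.1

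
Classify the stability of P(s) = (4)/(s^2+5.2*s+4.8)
Denominator: s^2 + 5.2*s + 4.8 = (s + 4)(s + 1.2). Poles: -1.2, -4. Stable (all poles in LHP)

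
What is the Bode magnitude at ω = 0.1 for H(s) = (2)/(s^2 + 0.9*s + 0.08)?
Substitute s = j*0.1: H(j0.1) = 10.7692 - 13.8462j.
|H(j0.1)| = sqrt(Re² + Im²) = 17.54.
20*log₁₀(17.54) = 24.88 dB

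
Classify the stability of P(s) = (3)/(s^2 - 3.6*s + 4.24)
Denominator: s^2 - 3.6*s + 4.24. Poles: 1.8 + 1j, 1.8 - 1j. Unstable (2 pole(s) in RHP)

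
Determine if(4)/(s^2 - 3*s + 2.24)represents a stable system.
Denominator: s^2 - 3*s + 2.24 = (s - 1.4)(s - 1.6). Poles: 1.4, 1.6. All Re(p)<0: No (unstable)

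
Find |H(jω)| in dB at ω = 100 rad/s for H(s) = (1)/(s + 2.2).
Substitute s = j*100: H(j100) = 0.000219894 - 0.00999516j.
|H(j100)| = sqrt(Re² + Im²) = 0.009998.
20*log₁₀(0.009998) = -40.00 dB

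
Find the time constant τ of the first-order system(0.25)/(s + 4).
First-order system: τ = -1/pole. Pole = -4. τ = -1/(-4) = 0.25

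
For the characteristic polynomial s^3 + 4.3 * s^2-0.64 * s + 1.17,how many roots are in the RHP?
s^3 + 4.3*s^2 - 0.64*s + 1.17 = (s + 4.5)(s^2 - 0.2*s + 0.26). Poles: -4.5, 0.1 + 0.5j, 0.1 - 0.5j. RHP poles (Re>0): 2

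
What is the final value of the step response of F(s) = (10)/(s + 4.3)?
FVT: lim_{t→∞} y(t) = lim_{s→0} s*Y(s) where Y(s) = F(s)/s.
= lim_{s→0} F(s) = F(0) = num(0)/den(0) = 10/4.3 = 2.326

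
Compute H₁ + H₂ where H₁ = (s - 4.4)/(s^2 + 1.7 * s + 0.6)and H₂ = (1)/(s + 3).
Parallel: H = H₁ + H₂ = (n₁·d₂ + n₂·d₁)/(d₁·d₂).
n₁·d₂ = s^2 - 1.4*s - 13.2. n₂·d₁ = s^2 + 1.7*s + 0.6. Sum = 2*s^2 + 0.3*s - 12.6. d₁·d₂ = s^3 + 4.7*s^2 + 5.7*s + 1.8.
H(s) = (2*s^2 + 0.3*s - 12.6)/(s^3 + 4.7*s^2 + 5.7*s + 1.8)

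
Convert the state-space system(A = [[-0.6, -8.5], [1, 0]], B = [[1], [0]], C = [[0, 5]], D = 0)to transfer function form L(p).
L(p) = C(pI - A)⁻¹B + D.
Characteristic polynomial det(pI - A) = p^2 + 0.6*p + 8.5.
Numerator from C·adj(pI-A)·B + D·det(pI-A) = 5.
L(p) = (5)/(p^2 + 0.6*p + 8.5)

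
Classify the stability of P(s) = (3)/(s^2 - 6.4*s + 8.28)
Denominator: s^2 - 6.4*s + 8.28 = (s - 4.6)(s - 1.8). Poles: 1.8, 4.6. Unstable (2 pole(s) in RHP)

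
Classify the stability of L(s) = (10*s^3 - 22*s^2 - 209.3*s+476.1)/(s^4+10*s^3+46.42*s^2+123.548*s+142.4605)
Denominator: s^4 + 10*s^3 + 46.42*s^2 + 123.548*s + 142.4605 = (s + 3.1)(s + 3.5)(s^2 + 3.4*s + 13.13). Poles: -1.7 + 3.2j, -1.7 - 3.2j, -3.1, -3.5. Stable (all poles in LHP)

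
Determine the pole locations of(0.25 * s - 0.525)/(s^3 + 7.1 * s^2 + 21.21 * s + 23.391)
Set denominator = 0: s^3 + 7.1*s^2 + 21.21*s + 23.391 = (s + 2.3)(s^2 + 4.8*s + 10.17) = 0 → Poles: -2.3, -2.4 + 2.1j, -2.4 - 2.1j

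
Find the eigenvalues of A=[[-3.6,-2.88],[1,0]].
Eigenvalues solve det(λI - A) = 0.
Characteristic polynomial: λ^2 + 3.6*λ + 2.88 = 0.
Factor: (λ + 2.4)(λ + 1.2) = 0.
Roots: -1.2, -2.4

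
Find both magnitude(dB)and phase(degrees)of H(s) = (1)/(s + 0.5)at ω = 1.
Substitute s = j*1: H(j1) = 0.4 - 0.8j.
|H| = 20*log₁₀(sqrt(Re²+Im²)) = -0.97 dB.
∠H = atan2(Im, Re) = -63.43°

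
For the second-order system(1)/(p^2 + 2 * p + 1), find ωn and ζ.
Standard form: ωn²/(p²+2ζωn·p+ωn²).
const=1=ωn² → ωn=1, p coeff=2=2ζωn → ζ=1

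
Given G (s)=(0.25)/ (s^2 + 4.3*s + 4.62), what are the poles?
Set denominator = 0: s^2 + 4.3*s + 4.62 = (s + 2.1)(s + 2.2) = 0 → Poles: -2.1, -2.2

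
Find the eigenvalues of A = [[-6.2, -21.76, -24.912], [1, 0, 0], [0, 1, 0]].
Eigenvalues solve det(λI - A) = 0.
Characteristic polynomial: λ^3 + 6.2*λ^2 + 21.76*λ + 24.912 = 0.
Factor: (λ + 1.8)(λ^2 + 4.4*λ + 13.84) = 0.
Roots: -1.8, -2.2 + 3j, -2.2 - 3j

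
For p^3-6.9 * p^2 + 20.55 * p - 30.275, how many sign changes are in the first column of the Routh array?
Routh array:
p^3: [1, 20.55]; p^2: [-6.9, -30.275]; p^1: [16.1623]; p^0: [-30.275]
First column: [1, -6.9, 16.1623, -30.275]. Sign changes = 3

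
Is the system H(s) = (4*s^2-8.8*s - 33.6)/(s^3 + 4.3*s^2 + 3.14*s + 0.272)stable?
Denominator: s^3 + 4.3*s^2 + 3.14*s + 0.272 = (s + 3.4)(s + 0.1)(s + 0.8). Poles: -0.1, -0.8, -3.4. All Re(p)<0: Yes (stable)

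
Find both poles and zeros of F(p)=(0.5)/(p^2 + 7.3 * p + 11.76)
Set denominator = 0: p^2 + 7.3*p + 11.76 = (p + 2.4)(p + 4.9) = 0 → Poles: -2.4, -4.9
Numerator is a nonzero constant (0.5) → Zeros: none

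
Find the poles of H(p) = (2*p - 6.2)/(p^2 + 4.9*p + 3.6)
Set denominator = 0: p^2 + 4.9*p + 3.6 = (p + 0.9)(p + 4) = 0 → Poles: -0.9, -4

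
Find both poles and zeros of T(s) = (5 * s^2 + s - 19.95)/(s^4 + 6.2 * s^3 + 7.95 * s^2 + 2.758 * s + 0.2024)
Set denominator = 0: s^4 + 6.2*s^3 + 7.95*s^2 + 2.758*s + 0.2024 = (s + 0.1)(s + 1.1)(s + 4.6)(s + 0.4) = 0 → Poles: -0.1, -0.4, -1.1, -4.6
Set numerator = 0: 5*s^2 + s - 19.95 = 5*(s + 2.1)(s - 1.9) = 0 → Zeros: -2.1, 1.9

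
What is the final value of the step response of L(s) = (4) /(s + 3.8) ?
FVT: lim_{t→∞} y(t) = lim_{s→0} s*Y(s) where Y(s) = L(s)/s.
= lim_{s→0} L(s) = L(0) = num(0)/den(0) = 4/3.8 = 1.053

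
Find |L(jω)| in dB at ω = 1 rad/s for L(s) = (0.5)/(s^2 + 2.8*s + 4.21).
Substitute s = j*1: L(j1) = 0.0884585 - 0.0771601j.
|L(j1)| = sqrt(Re² + Im²) = 0.1174.
20*log₁₀(0.1174) = -18.61 dB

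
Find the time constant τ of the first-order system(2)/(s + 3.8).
First-order system: τ = -1/pole. Pole = -3.8. τ = -1/(-3.8) = 0.2632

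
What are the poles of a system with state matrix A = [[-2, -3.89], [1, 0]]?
Eigenvalues solve det(λI - A) = 0.
Characteristic polynomial: λ^2 + 2*λ + 3.89 = 0.
Roots: -1 + 1.7j, -1 - 1.7j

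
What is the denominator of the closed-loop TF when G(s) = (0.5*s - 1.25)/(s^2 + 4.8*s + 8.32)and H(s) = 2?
Characteristic poly = G_den * H_den + G_num * H_num = (s^2 + 4.8*s + 8.32) + (s - 2.5) = s^2 + 5.8*s + 5.82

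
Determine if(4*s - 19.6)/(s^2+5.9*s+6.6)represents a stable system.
Denominator: s^2 + 5.9*s + 6.6 = (s + 4.4)(s + 1.5). Poles: -1.5, -4.4. All Re(p)<0: Yes (stable)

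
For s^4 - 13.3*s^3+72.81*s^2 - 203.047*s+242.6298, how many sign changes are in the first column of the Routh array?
Routh array:
s^4: [1, 72.81, 242.6298]; s^3: [-13.3, -203.047]; s^2: [57.5433, 242.6298]; s^1: [-146.968]; s^0: [242.6298]
First column: [1, -13.3, 57.5433, -146.968, 242.6298]. Sign changes = 4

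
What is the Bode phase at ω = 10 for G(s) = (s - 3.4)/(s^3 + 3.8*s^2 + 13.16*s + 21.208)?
Substitute s = j*10: G(j10) = -0.00845456 - 0.00740837j.
∠G(j10) = atan2(Im, Re) = atan2(-0.00740837, -0.00845456) = -138.77°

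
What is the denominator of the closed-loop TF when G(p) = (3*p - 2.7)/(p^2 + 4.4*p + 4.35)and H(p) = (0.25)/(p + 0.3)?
Characteristic poly = G_den * H_den + G_num * H_num = (p^3 + 4.7*p^2 + 5.67*p + 1.305) + (0.75*p - 0.675) = p^3 + 4.7*p^2 + 6.42*p + 0.63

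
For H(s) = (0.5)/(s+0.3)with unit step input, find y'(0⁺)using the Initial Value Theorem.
IVT: y'(0⁺) = lim_{s→∞} s²·Y(s) = lim_{s→∞} s·H(s).
deg(num) = 0, deg(den) = 1, relative degree = 1, so s·H(s) → (leading num)/(leading den) = 0.5/1 = 0.5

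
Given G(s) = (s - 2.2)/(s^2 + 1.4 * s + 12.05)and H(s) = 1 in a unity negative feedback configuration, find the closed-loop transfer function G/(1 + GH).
Closed-loop T = G/(1+GH).
Numerator: G_num * H_den = s - 2.2.
Denominator: G_den * H_den + G_num * H_num = (s^2 + 1.4*s + 12.05) + (s - 2.2) = s^2 + 2.4*s + 9.85.
T(s) = (s - 2.2)/(s^2 + 2.4*s + 9.85)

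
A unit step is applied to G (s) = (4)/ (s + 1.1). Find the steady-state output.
FVT: lim_{t→∞} y(t) = lim_{s→0} s*Y(s) where Y(s) = G(s)/s.
= lim_{s→0} G(s) = G(0) = num(0)/den(0) = 4/1.1 = 3.636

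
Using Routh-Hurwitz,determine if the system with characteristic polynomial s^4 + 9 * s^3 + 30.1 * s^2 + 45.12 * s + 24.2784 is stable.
Routh array:
s^4: [1, 30.1, 24.2784]; s^3: [9, 45.12]; s^2: [25.0867, 24.2784]; s^1: [36.41]; s^0: [24.2784]
First column: [1, 9, 25.0867, 36.41, 24.2784]. Sign changes = 0.
Yes, stable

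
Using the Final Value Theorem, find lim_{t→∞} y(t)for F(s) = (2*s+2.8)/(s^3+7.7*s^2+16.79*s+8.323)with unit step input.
FVT: lim_{t→∞} y(t) = lim_{s→0} s*Y(s) where Y(s) = F(s)/s.
= lim_{s→0} F(s) = F(0) = num(0)/den(0) = 2.8/8.323 = 0.3364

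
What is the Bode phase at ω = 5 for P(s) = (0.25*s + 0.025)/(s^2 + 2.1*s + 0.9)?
Substitute s = j*5: P(j5) = 0.0181207 - 0.0439723j.
∠P(j5) = atan2(Im, Re) = atan2(-0.0439723, 0.0181207) = -67.60°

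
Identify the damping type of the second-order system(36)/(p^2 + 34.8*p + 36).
Standard form: ωn²/(p²+2ζωn·p+ωn²) gives ωn=6, ζ=2.9.
Overdamped (ζ = 2.9 > 1)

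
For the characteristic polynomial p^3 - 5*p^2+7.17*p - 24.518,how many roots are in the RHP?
p^3 - 5*p^2 + 7.17*p - 24.518 = (p - 4.6)(p^2 - 0.4*p + 5.33). Poles: 0.2 + 2.3j, 0.2 - 2.3j, 4.6. RHP poles (Re>0): 3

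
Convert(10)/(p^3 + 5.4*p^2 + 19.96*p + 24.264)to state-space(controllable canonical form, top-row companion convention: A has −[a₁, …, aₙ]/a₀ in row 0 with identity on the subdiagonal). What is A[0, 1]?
Reachable canonical form for den = p^3 + 5.4*p^2 + 19.96*p + 24.264: top row of A = -[a₁,a₂,...,aₙ]/a₀, ones on the subdiagonal, zeros elsewhere.
A = [[-5.4, -19.96, -24.264], [1, 0, 0], [0, 1, 0]].
A[0,1] = -19.96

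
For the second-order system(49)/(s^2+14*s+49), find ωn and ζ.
Standard form: ωn²/(s²+2ζωn·s+ωn²).
const=49=ωn² → ωn=7, s coeff=14=2ζωn → ζ=1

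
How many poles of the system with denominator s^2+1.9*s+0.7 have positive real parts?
s^2 + 1.9*s + 0.7 = (s + 0.5)(s + 1.4). Poles: -0.5, -1.4. RHP poles (Re>0): 0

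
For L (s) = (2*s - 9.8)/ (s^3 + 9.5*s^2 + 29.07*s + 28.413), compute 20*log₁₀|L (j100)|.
Substitute s = j*100: L(j100) = -0.000197852 - 2.86737e-05j.
|L(j100)| = sqrt(Re² + Im²) = 0.0001999.
20*log₁₀(0.0001999) = -73.98 dB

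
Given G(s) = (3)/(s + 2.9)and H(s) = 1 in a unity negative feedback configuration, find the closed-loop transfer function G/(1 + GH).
Closed-loop T = G/(1+GH).
Numerator: G_num * H_den = 3.
Denominator: G_den * H_den + G_num * H_num = (s + 2.9) + (3) = s + 5.9.
T(s) = (3)/(s + 5.9)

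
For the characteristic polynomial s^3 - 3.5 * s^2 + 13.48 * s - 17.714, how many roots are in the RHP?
s^3 - 3.5*s^2 + 13.48*s - 17.714 = (s - 1.7)(s^2 - 1.8*s + 10.42). Poles: 0.9 + 3.1j, 0.9 - 3.1j, 1.7. RHP poles (Re>0): 3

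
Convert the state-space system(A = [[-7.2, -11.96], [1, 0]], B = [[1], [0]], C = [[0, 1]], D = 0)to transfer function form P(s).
P(s) = C(sI - A)⁻¹B + D.
Characteristic polynomial det(sI - A) = s^2 + 7.2*s + 11.96.
Numerator from C·adj(sI-A)·B + D·det(sI-A) = 1.
P(s) = (1)/(s^2 + 7.2*s + 11.96)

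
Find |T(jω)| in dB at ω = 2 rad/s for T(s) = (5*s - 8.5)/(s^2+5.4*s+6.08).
Substitute s = j*2: T(j2) = 0.746654 + 0.930837j.
|T(j2)| = sqrt(Re² + Im²) = 1.193.
20*log₁₀(1.193) = 1.53 dB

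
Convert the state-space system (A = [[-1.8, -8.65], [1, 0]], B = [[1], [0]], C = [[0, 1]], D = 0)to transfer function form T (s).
T(s) = C(sI - A)⁻¹B + D.
Characteristic polynomial det(sI - A) = s^2 + 1.8*s + 8.65.
Numerator from C·adj(sI-A)·B + D·det(sI-A) = 1.
T(s) = (1)/(s^2 + 1.8*s + 8.65)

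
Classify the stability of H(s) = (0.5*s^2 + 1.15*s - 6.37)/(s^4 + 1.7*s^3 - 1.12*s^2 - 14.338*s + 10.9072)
Denominator: s^4 + 1.7*s^3 - 1.12*s^2 - 14.338*s + 10.9072 = (s - 1.7)(s - 0.8)(s^2 + 4.2*s + 8.02). Poles: -2.1 + 1.9j, -2.1 - 1.9j, 0.8, 1.7. Unstable (2 pole(s) in RHP)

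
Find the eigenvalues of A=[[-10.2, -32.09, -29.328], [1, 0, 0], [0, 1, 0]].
Eigenvalues solve det(λI - A) = 0.
Characteristic polynomial: λ^3 + 10.2*λ^2 + 32.09*λ + 29.328 = 0.
Factor: (λ + 1.6)(λ + 4.7)(λ + 3.9) = 0.
Roots: -1.6, -3.9, -4.7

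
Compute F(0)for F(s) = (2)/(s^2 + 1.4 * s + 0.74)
DC gain = F(0) = num(0)/den(0) = 2/0.74 = 2.703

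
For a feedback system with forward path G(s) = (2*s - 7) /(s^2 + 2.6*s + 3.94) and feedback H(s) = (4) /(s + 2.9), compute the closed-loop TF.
Closed-loop T = G/(1+GH).
Numerator: G_num * H_den = 2*s^2 - 1.2*s - 20.3.
Denominator: G_den * H_den + G_num * H_num = (s^3 + 5.5*s^2 + 11.48*s + 11.426) + (8*s - 28) = s^3 + 5.5*s^2 + 19.48*s - 16.574.
T(s) = (2*s^2 - 1.2*s - 20.3)/(s^3 + 5.5*s^2 + 19.48*s - 16.574)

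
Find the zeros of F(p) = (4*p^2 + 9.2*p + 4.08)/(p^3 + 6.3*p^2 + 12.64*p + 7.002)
Set numerator = 0: 4*p^2 + 9.2*p + 4.08 = 4*(p + 1.7)(p + 0.6) = 0 → Zeros: -0.6, -1.7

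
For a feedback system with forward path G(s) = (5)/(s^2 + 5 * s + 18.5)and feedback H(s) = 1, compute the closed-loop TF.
Closed-loop T = G/(1+GH).
Numerator: G_num * H_den = 5.
Denominator: G_den * H_den + G_num * H_num = (s^2 + 5*s + 18.5) + (5) = s^2 + 5*s + 23.5.
T(s) = (5)/(s^2 + 5*s + 23.5)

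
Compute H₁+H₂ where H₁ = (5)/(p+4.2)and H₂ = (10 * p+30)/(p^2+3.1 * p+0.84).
Parallel: H = H₁ + H₂ = (n₁·d₂ + n₂·d₁)/(d₁·d₂).
n₁·d₂ = 5*p^2 + 15.5*p + 4.2. n₂·d₁ = 10*p^2 + 72*p + 126. Sum = 15*p^2 + 87.5*p + 130.2. d₁·d₂ = p^3 + 7.3*p^2 + 13.86*p + 3.528.
H(p) = (15*p^2 + 87.5*p + 130.2)/(p^3 + 7.3*p^2 + 13.86*p + 3.528)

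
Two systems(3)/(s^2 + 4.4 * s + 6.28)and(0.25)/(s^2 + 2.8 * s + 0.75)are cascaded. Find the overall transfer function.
Series: H = H₁ · H₂ = (n₁·n₂)/(d₁·d₂).
Num: n₁·n₂ = 0.75. Den: d₁·d₂ = s^4 + 7.2*s^3 + 19.35*s^2 + 20.884*s + 4.71.
H(s) = (0.75)/(s^4 + 7.2*s^3 + 19.35*s^2 + 20.884*s + 4.71)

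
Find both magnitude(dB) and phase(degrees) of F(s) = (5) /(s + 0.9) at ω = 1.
Substitute s = j*1: F(j1) = 2.48619 - 2.76243j.
|F| = 20*log₁₀(sqrt(Re²+Im²)) = 11.40 dB.
∠F = atan2(Im, Re) = -48.01°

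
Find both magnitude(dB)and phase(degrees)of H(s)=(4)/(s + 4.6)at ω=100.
Substitute s = j*100: H(j100) = 0.00183611 - 0.0399155j.
|H| = 20*log₁₀(sqrt(Re²+Im²)) = -27.97 dB.
∠H = atan2(Im, Re) = -87.37°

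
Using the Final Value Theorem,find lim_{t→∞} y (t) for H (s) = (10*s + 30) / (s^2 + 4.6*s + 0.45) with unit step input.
FVT: lim_{t→∞} y(t) = lim_{s→0} s*Y(s) where Y(s) = H(s)/s.
= lim_{s→0} H(s) = H(0) = num(0)/den(0) = 30/0.45 = 66.67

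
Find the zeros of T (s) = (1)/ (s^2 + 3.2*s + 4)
Numerator is a nonzero constant (1) → Zeros: none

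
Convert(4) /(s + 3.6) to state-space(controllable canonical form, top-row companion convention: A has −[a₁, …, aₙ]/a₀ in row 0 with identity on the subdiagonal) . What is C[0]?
Reachable canonical form: C = numerator coefficients (right-aligned, zero-padded to length n).
num = 4, C = [[4]].
C[0] = 4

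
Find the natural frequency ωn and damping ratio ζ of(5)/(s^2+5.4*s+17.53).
Underdamped: complex pole -2.7 + 3.2j. ωn = |pole| = 4.187, ζ = -Re(pole)/ωn = 0.6449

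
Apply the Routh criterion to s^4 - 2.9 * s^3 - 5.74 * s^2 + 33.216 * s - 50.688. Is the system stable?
Routh array:
s^4: [1, -5.74, -50.688]; s^3: [-2.9, 33.216]; s^2: [5.71379, -50.688]; s^1: [7.48962]; s^0: [-50.688]
First column: [1, -2.9, 5.71379, 7.48962, -50.688]. Sign changes = 3.
No, unstable (3 RHP root(s))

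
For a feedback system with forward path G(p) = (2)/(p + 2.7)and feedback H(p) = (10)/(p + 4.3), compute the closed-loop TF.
Closed-loop T = G/(1+GH).
Numerator: G_num * H_den = 2*p + 8.6.
Denominator: G_den * H_den + G_num * H_num = (p^2 + 7*p + 11.61) + (20) = p^2 + 7*p + 31.61.
T(p) = (2*p + 8.6)/(p^2 + 7*p + 31.61)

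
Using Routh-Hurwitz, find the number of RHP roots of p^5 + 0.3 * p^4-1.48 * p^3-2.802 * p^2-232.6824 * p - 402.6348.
Routh array:
p^5: [1, -1.48, -232.6824]; p^4: [0.3, -2.802, -402.6348]; p^3: [7.86, 1109.4336]; p^2: [-45.1468, -402.6348]; p^1: [1039.34]; p^0: [-402.6348]
First column: [1, 0.3, 7.86, -45.1468, 1039.34, -402.6348]. Sign changes = RHP roots = 3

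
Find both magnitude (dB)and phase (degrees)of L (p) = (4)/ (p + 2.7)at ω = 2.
Substitute p = j*2: L(j2) = 0.956599 - 0.708592j.
|L| = 20*log₁₀(sqrt(Re²+Im²)) = 1.51 dB.
∠L = atan2(Im, Re) = -36.53°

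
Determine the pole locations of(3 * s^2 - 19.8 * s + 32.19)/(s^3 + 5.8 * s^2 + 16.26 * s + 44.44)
Set denominator = 0: s^3 + 5.8*s^2 + 16.26*s + 44.44 = (s + 4.4)(s^2 + 1.4*s + 10.1) = 0 → Poles: -0.7 + 3.1j, -0.7 - 3.1j, -4.4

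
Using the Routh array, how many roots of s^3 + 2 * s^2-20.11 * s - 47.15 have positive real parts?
Routh array:
s^3: [1, -20.11]; s^2: [2, -47.15]; s^1: [3.465]; s^0: [-47.15]
First column: [1, 2, 3.465, -47.15]. Sign changes = RHP roots = 1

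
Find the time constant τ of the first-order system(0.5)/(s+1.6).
First-order system: τ = -1/pole. Pole = -1.6. τ = -1/(-1.6) = 0.625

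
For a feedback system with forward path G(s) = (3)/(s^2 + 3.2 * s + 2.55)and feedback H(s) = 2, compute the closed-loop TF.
Closed-loop T = G/(1+GH).
Numerator: G_num * H_den = 3.
Denominator: G_den * H_den + G_num * H_num = (s^2 + 3.2*s + 2.55) + (6) = s^2 + 3.2*s + 8.55.
T(s) = (3)/(s^2 + 3.2*s + 8.55)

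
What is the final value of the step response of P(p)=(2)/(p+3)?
FVT: lim_{t→∞} y(t) = lim_{p→0} p*Y(p) where Y(p) = P(p)/p.
= lim_{p→0} P(p) = P(0) = num(0)/den(0) = 2/3 = 0.6667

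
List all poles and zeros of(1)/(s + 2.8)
Set denominator = 0: s + 2.8 = 0 → Poles: -2.8
Numerator is a nonzero constant (1) → Zeros: none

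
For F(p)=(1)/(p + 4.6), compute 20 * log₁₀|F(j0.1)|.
Substitute p = j*0.1: F(j0.1) = 0.217289 - 0.00472367j.
|F(j0.1)| = sqrt(Re² + Im²) = 0.2173.
20*log₁₀(0.2173) = -13.26 dB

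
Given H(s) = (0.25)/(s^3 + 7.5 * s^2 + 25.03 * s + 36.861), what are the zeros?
Numerator is a nonzero constant (0.25) → Zeros: none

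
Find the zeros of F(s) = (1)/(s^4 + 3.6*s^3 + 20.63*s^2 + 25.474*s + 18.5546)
Numerator is a nonzero constant (1) → Zeros: none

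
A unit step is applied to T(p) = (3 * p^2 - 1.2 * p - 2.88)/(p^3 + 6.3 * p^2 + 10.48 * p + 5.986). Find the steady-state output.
FVT: lim_{t→∞} y(t) = lim_{p→0} p*Y(p) where Y(p) = T(p)/p.
= lim_{p→0} T(p) = T(0) = num(0)/den(0) = -2.88/5.986 = -0.4811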